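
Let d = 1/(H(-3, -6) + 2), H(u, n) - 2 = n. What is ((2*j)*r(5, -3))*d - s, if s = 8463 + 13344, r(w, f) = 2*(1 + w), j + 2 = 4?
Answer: -21831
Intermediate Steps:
j = 2 (j = -2 + 4 = 2)
H(u, n) = 2 + n
r(w, f) = 2 + 2*w
d = -½ (d = 1/((2 - 6) + 2) = 1/(-4 + 2) = 1/(-2) = -½ ≈ -0.50000)
s = 21807
((2*j)*r(5, -3))*d - s = ((2*2)*(2 + 2*5))*(-½) - 1*21807 = (4*(2 + 10))*(-½) - 21807 = (4*12)*(-½) - 21807 = 48*(-½) - 21807 = -24 - 21807 = -21831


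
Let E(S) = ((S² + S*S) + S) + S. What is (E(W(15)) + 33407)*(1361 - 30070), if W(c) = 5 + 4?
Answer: -964249183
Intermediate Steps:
W(c) = 9
E(S) = 2*S + 2*S² (E(S) = ((S² + S²) + S) + S = (2*S² + S) + S = (S + 2*S²) + S = 2*S + 2*S²)
(E(W(15)) + 33407)*(1361 - 30070) = (2*9*(1 + 9) + 33407)*(1361 - 30070) = (2*9*10 + 33407)*(-28709) = (180 + 33407)*(-28709) = 33587*(-28709) = -964249183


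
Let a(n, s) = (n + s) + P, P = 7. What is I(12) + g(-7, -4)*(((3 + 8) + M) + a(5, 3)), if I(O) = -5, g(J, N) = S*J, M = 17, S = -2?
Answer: 597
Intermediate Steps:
a(n, s) = 7 + n + s (a(n, s) = (n + s) + 7 = 7 + n + s)
g(J, N) = -2*J
I(12) + g(-7, -4)*(((3 + 8) + M) + a(5, 3)) = -5 + (-2*(-7))*(((3 + 8) + 17) + (7 + 5 + 3)) = -5 + 14*((11 + 17) + 15) = -5 + 14*(28 + 15) = -5 + 14*43 = -5 + 602 = 597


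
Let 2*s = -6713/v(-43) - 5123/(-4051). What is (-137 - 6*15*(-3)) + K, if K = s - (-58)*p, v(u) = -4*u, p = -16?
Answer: -1134180687/1393544 ≈ -813.88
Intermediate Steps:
s = -26313207/1393544 (s = (-6713/((-4*(-43))) - 5123/(-4051))/2 = (-6713/172 - 5123*(-1/4051))/2 = (-6713*1/172 + 5123/4051)/2 = (-6713/172 + 5123/4051)/2 = (1/2)*(-26313207/696772) = -26313207/1393544 ≈ -18.882)
K = -1319522039/1393544 (K = -26313207/1393544 - (-58)*(-16) = -26313207/1393544 - 1*928 = -26313207/1393544 - 928 = -1319522039/1393544 ≈ -946.88)
(-137 - 6*15*(-3)) + K = (-137 - 6*15*(-3)) - 1319522039/1393544 = (-137 - 90*(-3)) - 1319522039/1393544 = (-137 + 270) - 1319522039/1393544 = 133 - 1319522039/1393544 = -1134180687/1393544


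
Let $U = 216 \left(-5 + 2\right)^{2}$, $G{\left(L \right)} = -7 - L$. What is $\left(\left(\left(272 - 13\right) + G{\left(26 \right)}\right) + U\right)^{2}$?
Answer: $4708900$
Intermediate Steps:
$U = 1944$ ($U = 216 \left(-3\right)^{2} = 216 \cdot 9 = 1944$)
$\left(\left(\left(272 - 13\right) + G{\left(26 \right)}\right) + U\right)^{2} = \left(\left(\left(272 - 13\right) - 33\right) + 1944\right)^{2} = \left(\left(259 - 33\right) + 1944\right)^{2} = \left(226 + 1944\right)^{2} = 2170^{2} = 4708900$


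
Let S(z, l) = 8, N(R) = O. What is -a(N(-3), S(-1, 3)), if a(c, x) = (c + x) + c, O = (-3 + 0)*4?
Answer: 16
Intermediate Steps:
O = -12 (O = -3*4 = -12)
N(R) = -12
a(c, x) = x + 2*c
-a(N(-3), S(-1, 3)) = -(8 + 2*(-12)) = -(8 - 24) = -1*(-16) = 16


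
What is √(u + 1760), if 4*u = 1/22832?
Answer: √229372099987/11416 ≈ 41.952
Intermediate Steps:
u = 1/91328 (u = (¼)/22832 = (¼)*(1/22832) = 1/91328 ≈ 1.0950e-5)
√(u + 1760) = √(1/91328 + 1760) = √(160737281/91328) = √229372099987/11416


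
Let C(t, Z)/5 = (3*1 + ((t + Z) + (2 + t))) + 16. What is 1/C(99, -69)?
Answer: 1/750 ≈ 0.0013333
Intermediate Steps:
C(t, Z) = 105 + 5*Z + 10*t (C(t, Z) = 5*((3*1 + ((t + Z) + (2 + t))) + 16) = 5*((3 + ((Z + t) + (2 + t))) + 16) = 5*((3 + (2 + Z + 2*t)) + 16) = 5*((5 + Z + 2*t) + 16) = 5*(21 + Z + 2*t) = 105 + 5*Z + 10*t)
1/C(99, -69) = 1/(105 + 5*(-69) + 10*99) = 1/(105 - 345 + 990) = 1/750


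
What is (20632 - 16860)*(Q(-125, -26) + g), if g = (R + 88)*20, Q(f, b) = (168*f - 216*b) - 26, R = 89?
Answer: -44773640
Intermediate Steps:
Q(f, b) = -26 - 216*b + 168*f (Q(f, b) = (-216*b + 168*f) - 26 = -26 - 216*b + 168*f)
g = 3540 (g = (89 + 88)*20 = 177*20 = 3540)
(20632 - 16860)*(Q(-125, -26) + g) = (20632 - 16860)*((-26 - 216*(-26) + 168*(-125)) + 3540) = 3772*((-26 + 5616 - 21000) + 3540) = 3772*(-15410 + 3540) = 3772*(-11870) = -44773640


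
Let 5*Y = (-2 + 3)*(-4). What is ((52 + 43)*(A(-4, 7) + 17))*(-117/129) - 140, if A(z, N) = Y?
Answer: -66041/43 ≈ -1535.8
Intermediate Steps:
Y = -4/5 (Y = ((-2 + 3)*(-4))/5 = (1*(-4))/5 = (1/5)*(-4) = -4/5 ≈ -0.80000)
A(z, N) = -4/5
((52 + 43)*(A(-4, 7) + 17))*(-117/129) - 140 = ((52 + 43)*(-4/5 + 17))*(-117/129) - 140 = (95*(81/5))*(-117*1/129) - 140 = 1539*(-39/43) - 140 = -60021/43 - 140 = -66041/43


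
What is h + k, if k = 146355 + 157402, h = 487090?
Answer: 790847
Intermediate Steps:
k = 303757
h + k = 487090 + 303757 = 790847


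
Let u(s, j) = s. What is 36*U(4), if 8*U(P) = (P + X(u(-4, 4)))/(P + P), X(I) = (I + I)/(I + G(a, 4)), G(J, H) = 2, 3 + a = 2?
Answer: 9/2 ≈ 4.5000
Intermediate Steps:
a = -1 (a = -3 + 2 = -1)
X(I) = 2*I/(2 + I) (X(I) = (I + I)/(I + 2) = (2*I)/(2 + I) = 2*I/(2 + I))
U(P) = (4 + P)/(16*P) (U(P) = ((P + 2*(-4)/(2 - 4))/(P + P))/8 = ((P + 2*(-4)/(-2))/((2*P)))/8 = ((P + 2*(-4)*(-1/2))*(1/(2*P)))/8 = ((P + 4)*(1/(2*P)))/8 = ((4 + P)*(1/(2*P)))/8 = ((4 + P)/(2*P))/8 = (4 + P)/(16*P))
36*U(4) = 36*((1/16)*(4 + 4)/4) = 36*((1/16)*(1/4)*8) = 36*(1/8) = 9/2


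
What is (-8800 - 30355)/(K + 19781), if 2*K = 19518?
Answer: -7831/5908 ≈ -1.3255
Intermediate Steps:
K = 9759 (K = (1/2)*19518 = 9759)
(-8800 - 30355)/(K + 19781) = (-8800 - 30355)/(9759 + 19781) = -39155/29540 = -39155*1/29540 = -7831/5908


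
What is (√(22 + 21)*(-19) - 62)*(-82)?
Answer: 5084 + 1558*√43 ≈ 15300.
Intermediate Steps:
(√(22 + 21)*(-19) - 62)*(-82) = (√43*(-19) - 62)*(-82) = (-19*√43 - 62)*(-82) = (-62 - 19*√43)*(-82) = 5084 + 1558*√43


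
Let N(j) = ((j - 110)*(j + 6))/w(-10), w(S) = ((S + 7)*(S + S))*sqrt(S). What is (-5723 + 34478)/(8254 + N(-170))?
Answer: 5340234825/1534209514 + 24758055*I*sqrt(10)/767104757 ≈ 3.4808 + 0.10206*I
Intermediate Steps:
w(S) = 2*S**(3/2)*(7 + S) (w(S) = ((7 + S)*(2*S))*sqrt(S) = (2*S*(7 + S))*sqrt(S) = 2*S**(3/2)*(7 + S))
N(j) = -I*sqrt(10)*(-110 + j)*(6 + j)/600 (N(j) = ((j - 110)*(j + 6))/((2*(-10)**(3/2)*(7 - 10))) = ((-110 + j)*(6 + j))/((2*(-10*I*sqrt(10))*(-3))) = ((-110 + j)*(6 + j))/((60*I*sqrt(10))) = ((-110 + j)*(6 + j))*(-I*sqrt(10)/600) = -I*sqrt(10)*(-110 + j)*(6 + j)/600)
(-5723 + 34478)/(8254 + N(-170)) = (-5723 + 34478)/(8254 + I*sqrt(10)*(660 - 1*(-170)**2 + 104*(-170))/600) = 28755/(8254 + I*sqrt(10)*(660 - 1*28900 - 17680)/600) = 28755/(8254 + I*sqrt(10)*(660 - 28900 - 17680)/600) = 28755/(8254 + (1/600)*I*sqrt(10)*(-45920)) = 28755/(8254 - 1148*I*sqrt(10)/15)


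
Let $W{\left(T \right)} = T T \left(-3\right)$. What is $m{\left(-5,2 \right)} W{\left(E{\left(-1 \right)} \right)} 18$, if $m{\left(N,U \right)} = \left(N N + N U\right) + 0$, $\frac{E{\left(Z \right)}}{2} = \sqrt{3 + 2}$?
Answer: $-16200$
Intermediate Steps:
$E{\left(Z \right)} = 2 \sqrt{5}$ ($E{\left(Z \right)} = 2 \sqrt{3 + 2} = 2 \sqrt{5}$)
$m{\left(N,U \right)} = N^{2} + N U$ ($m{\left(N,U \right)} = \left(N^{2} + N U\right) + 0 = N^{2} + N U$)
$W{\left(T \right)} = - 3 T^{2}$ ($W{\left(T \right)} = T^{2} \left(-3\right) = - 3 T^{2}$)
$m{\left(-5,2 \right)} W{\left(E{\left(-1 \right)} \right)} 18 = - 5 \left(-5 + 2\right) \left(- 3 \left(2 \sqrt{5}\right)^{2}\right) 18 = \left(-5\right) \left(-3\right) \left(\left(-3\right) 20\right) 18 = 15 \left(-60\right) 18 = \left(-900\right) 18 = -16200$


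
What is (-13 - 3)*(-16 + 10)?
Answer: 96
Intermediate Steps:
(-13 - 3)*(-16 + 10) = -16*(-6) = 96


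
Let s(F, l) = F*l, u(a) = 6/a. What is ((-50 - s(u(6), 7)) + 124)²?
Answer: 4489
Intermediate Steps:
((-50 - s(u(6), 7)) + 124)² = ((-50 - 6/6*7) + 124)² = ((-50 - 6*(⅙)*7) + 124)² = ((-50 - 7) + 124)² = (-57 + 124)² = 67² = 4489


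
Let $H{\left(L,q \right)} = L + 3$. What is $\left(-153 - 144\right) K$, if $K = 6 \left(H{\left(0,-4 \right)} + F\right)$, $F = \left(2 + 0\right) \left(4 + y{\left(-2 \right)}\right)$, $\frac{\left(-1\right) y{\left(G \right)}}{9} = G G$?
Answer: $108702$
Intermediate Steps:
$y{\left(G \right)} = - 9 G^{2}$ ($y{\left(G \right)} = - 9 G G = - 9 G^{2}$)
$H{\left(L,q \right)} = 3 + L$
$F = -64$ ($F = \left(2 + 0\right) \left(4 - 9 \left(-2\right)^{2}\right) = 2 \left(4 - 36\right) = 2 \left(-32\right) = -64$)
$K = -366$ ($K = 6 \left(\left(3 + 0\right) - 64\right) = 6 \left(3 - 64\right) = 6 \left(-61\right) = -366$)
$\left(-153 - 144\right) K = \left(-153 - 144\right) \left(-366\right) = \left(-297\right) \left(-366\right) = 108702$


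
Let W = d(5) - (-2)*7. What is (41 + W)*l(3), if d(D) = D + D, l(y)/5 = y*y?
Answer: 2925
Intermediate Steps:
l(y) = 5*y² (l(y) = 5*(y*y) = 5*y²)
d(D) = 2*D
W = 24 (W = 2*5 - (-2)*7 = 10 - 1*(-14) = 10 + 14 = 24)
(41 + W)*l(3) = (41 + 24)*(5*3²) = 65*(5*9) = 65*45 = 2925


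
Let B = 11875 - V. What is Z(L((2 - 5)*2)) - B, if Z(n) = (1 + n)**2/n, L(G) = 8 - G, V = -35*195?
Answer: -261575/14 ≈ -18684.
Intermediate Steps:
V = -6825
B = 18700 (B = 11875 - 1*(-6825) = 11875 + 6825 = 18700)
Z(n) = (1 + n)**2/n
Z(L((2 - 5)*2)) - B = (1 + (8 - (2 - 5)*2))**2/(8 - (2 - 5)*2) - 1*18700 = (1 + (8 - (-3)*2))**2/(8 - (-3)*2) - 18700 = (1 + (8 - 1*(-6)))**2/(8 - 1*(-6)) - 18700 = (1 + (8 + 6))**2/(8 + 6) - 18700 = (1 + 14)**2/14 - 18700 = (1/14)*15**2 - 18700 = (1/14)*225 - 18700 = 225/14 - 18700 = -261575/14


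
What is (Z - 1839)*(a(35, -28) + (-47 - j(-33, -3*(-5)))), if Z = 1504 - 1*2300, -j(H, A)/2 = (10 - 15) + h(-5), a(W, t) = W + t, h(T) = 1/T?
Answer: 132804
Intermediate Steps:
h(T) = 1/T
j(H, A) = 52/5 (j(H, A) = -2*((10 - 15) + 1/(-5)) = -2*(-5 - ⅕) = -2*(-26/5) = 52/5)
Z = -796 (Z = 1504 - 2300 = -796)
(Z - 1839)*(a(35, -28) + (-47 - j(-33, -3*(-5)))) = (-796 - 1839)*((35 - 28) + (-47 - 1*52/5)) = -2635*(7 + (-47 - 52/5)) = -2635*(7 - 287/5) = -2635*(-252/5) = 132804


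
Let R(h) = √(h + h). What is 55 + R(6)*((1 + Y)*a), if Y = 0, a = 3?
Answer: 55 + 6*√3 ≈ 65.392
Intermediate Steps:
R(h) = √2*√h (R(h) = √(2*h) = √2*√h)
55 + R(6)*((1 + Y)*a) = 55 + (√2*√6)*((1 + 0)*3) = 55 + (2*√3)*(1*3) = 55 + (2*√3)*3 = 55 + 6*√3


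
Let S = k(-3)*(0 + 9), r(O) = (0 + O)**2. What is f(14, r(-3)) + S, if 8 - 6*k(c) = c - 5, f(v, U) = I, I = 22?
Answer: 46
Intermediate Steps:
r(O) = O**2
f(v, U) = 22
k(c) = 13/6 - c/6 (k(c) = 4/3 - (c - 5)/6 = 4/3 - (-5 + c)/6 = 4/3 + (5/6 - c/6) = 13/6 - c/6)
S = 24 (S = (13/6 - 1/6*(-3))*(0 + 9) = (13/6 + 1/2)*9 = (8/3)*9 = 24)
f(14, r(-3)) + S = 22 + 24 = 46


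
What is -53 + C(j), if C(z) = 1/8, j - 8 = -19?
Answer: -423/8 ≈ -52.875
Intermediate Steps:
j = -11 (j = 8 - 19 = -11)
C(z) = ⅛
-53 + C(j) = -53 + ⅛ = -423/8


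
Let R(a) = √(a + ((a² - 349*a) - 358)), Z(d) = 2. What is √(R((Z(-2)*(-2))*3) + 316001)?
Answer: √(316001 + √3962) ≈ 562.20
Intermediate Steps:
R(a) = √(-358 + a² - 348*a) (R(a) = √(a + (-358 + a² - 349*a)) = √(-358 + a² - 348*a))
√(R((Z(-2)*(-2))*3) + 316001) = √(√(-358 + ((2*(-2))*3)² - 348*2*(-2)*3) + 316001) = √(√(-358 + (-4*3)² - (-1392)*3) + 316001) = √(√(-358 + (-12)² - 348*(-12)) + 316001) = √(√(-358 + 144 + 4176) + 316001) = √(√3962 + 316001) = √(316001 + √3962)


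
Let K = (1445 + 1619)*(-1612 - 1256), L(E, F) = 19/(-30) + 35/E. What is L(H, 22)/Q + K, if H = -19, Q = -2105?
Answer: -10543744265789/1199850 ≈ -8.7876e+6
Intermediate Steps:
L(E, F) = -19/30 + 35/E (L(E, F) = 19*(-1/30) + 35/E = -19/30 + 35/E)
K = -8787552 (K = 3064*(-2868) = -8787552)
L(H, 22)/Q + K = (-19/30 + 35/(-19))/(-2105) - 8787552 = (-19/30 + 35*(-1/19))*(-1/2105) - 8787552 = (-19/30 - 35/19)*(-1/2105) - 8787552 = -1411/570*(-1/2105) - 8787552 = 1411/1199850 - 8787552 = -10543744265789/1199850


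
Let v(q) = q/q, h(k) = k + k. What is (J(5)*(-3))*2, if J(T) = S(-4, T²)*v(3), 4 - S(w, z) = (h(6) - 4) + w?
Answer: 0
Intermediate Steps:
h(k) = 2*k
S(w, z) = -4 - w (S(w, z) = 4 - ((2*6 - 4) + w) = 4 - ((12 - 4) + w) = 4 - (8 + w) = 4 + (-8 - w) = -4 - w)
v(q) = 1
J(T) = 0 (J(T) = (-4 - 1*(-4))*1 = (-4 + 4)*1 = 0*1 = 0)
(J(5)*(-3))*2 = (0*(-3))*2 = 0*2 = 0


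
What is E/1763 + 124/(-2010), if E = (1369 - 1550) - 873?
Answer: -1168576/1771815 ≈ -0.65954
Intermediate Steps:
E = -1054 (E = -181 - 873 = -1054)
E/1763 + 124/(-2010) = -1054/1763 + 124/(-2010) = -1054*1/1763 + 124*(-1/2010) = -1054/1763 - 62/1005 = -1168576/1771815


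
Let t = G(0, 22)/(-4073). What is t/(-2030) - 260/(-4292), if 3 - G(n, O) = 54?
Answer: 18530263/305923030 ≈ 0.060572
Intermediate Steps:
G(n, O) = -51 (G(n, O) = 3 - 1*54 = 3 - 54 = -51)
t = 51/4073 (t = -51/(-4073) = -51*(-1/4073) = 51/4073 ≈ 0.012521)
t/(-2030) - 260/(-4292) = (51/4073)/(-2030) - 260/(-4292) = (51/4073)*(-1/2030) - 260*(-1/4292) = -51/8268190 + 65/1073 = 18530263/305923030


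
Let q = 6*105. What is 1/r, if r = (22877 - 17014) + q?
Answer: 1/6493 ≈ 0.00015401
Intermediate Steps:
q = 630
r = 6493 (r = (22877 - 17014) + 630 = 5863 + 630 = 6493)
1/r = 1/6493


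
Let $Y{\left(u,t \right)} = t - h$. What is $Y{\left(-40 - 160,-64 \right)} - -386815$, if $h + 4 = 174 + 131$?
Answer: $386450$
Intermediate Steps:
$h = 301$ ($h = -4 + \left(174 + 131\right) = -4 + 305 = 301$)
$Y{\left(u,t \right)} = -301 + t$ ($Y{\left(u,t \right)} = t - 301 = -301 + t$)
$Y{\left(-40 - 160,-64 \right)} - -386815 = \left(-301 - 64\right) - -386815 = -365 + 386815 = 386450$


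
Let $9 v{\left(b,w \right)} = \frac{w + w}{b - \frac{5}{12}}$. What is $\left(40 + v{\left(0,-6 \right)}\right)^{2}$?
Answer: $\frac{46656}{25} \approx 1866.2$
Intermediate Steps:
$v{\left(b,w \right)} = \frac{2 w}{9 \left(- \frac{5}{12} + b\right)}$ ($v{\left(b,w \right)} = \frac{\left(w + w\right) \frac{1}{b - \frac{5}{12}}}{9} = \frac{2 w \frac{1}{b - \frac{5}{12}}}{9} = \frac{2 w \frac{1}{- \frac{5}{12} + b}}{9} = \frac{2 w}{9 \left(- \frac{5}{12} + b\right)}$)
$\left(40 + v{\left(0,-6 \right)}\right)^{2} = \left(40 + \frac{8}{3} \left(-6\right) \frac{1}{-5 + 12 \cdot 0}\right)^{2} = \left(40 + \frac{8}{3} \left(-6\right) \frac{1}{-5 + 0}\right)^{2} = \left(40 + \frac{8}{3} \left(-6\right) \frac{1}{-5}\right)^{2} = \left(40 + \frac{8}{3} \left(-6\right) \left(- \frac{1}{5}\right)\right)^{2} = \left(40 + \frac{16}{5}\right)^{2} = \left(\frac{216}{5}\right)^{2} = \frac{46656}{25}$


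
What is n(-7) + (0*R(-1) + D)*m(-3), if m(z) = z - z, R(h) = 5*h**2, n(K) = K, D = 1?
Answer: -7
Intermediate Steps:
m(z) = 0
n(-7) + (0*R(-1) + D)*m(-3) = -7 + (0*(5*(-1)**2) + 1)*0 = -7 + (0*(5*1) + 1)*0 = -7 + (0*5 + 1)*0 = -7 + (0 + 1)*0 = -7 + 1*0 = -7 + 0 = -7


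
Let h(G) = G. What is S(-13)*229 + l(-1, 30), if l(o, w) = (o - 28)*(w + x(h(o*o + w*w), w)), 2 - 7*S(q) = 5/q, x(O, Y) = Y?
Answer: -151241/91 ≈ -1662.0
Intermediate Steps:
S(q) = 2/7 - 5/(7*q)
l(o, w) = 2*w*(-28 + o) (l(o, w) = (o - 28)*(w + w) = (-28 + o)*(2*w) = 2*w*(-28 + o))
S(-13)*229 + l(-1, 30) = ((1/7)*(-5 + 2*(-13))/(-13))*229 + 2*30*(-28 - 1) = ((1/7)*(-1/13)*(-5 - 26))*229 + 2*30*(-29) = ((1/7)*(-1/13)*(-31))*229 - 1740 = (31/91)*229 - 1740 = 7099/91 - 1740 = -151241/91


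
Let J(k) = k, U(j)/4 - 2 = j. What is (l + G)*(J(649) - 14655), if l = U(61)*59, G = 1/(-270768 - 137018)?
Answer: -42458924615741/203893 ≈ -2.0824e+8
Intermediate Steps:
U(j) = 8 + 4*j
G = -1/407786 (G = 1/(-407786) = -1/407786 ≈ -2.4523e-6)
l = 14868 (l = (8 + 4*61)*59 = (8 + 244)*59 = 252*59 = 14868)
(l + G)*(J(649) - 14655) = (14868 - 1/407786)*(649 - 14655) = (6062962247/407786)*(-14006) = -42458924615741/203893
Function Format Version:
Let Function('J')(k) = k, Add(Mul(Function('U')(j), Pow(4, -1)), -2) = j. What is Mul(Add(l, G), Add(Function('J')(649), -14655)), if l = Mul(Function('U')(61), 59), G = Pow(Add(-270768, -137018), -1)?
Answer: Rational(-42458924615741, 203893) ≈ -2.0824e+8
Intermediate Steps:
Function('U')(j) = Add(8, Mul(4, j))
G = Rational(-1, 407786) (G = Pow(-407786, -1) = Rational(-1, 407786) ≈ -2.4523e-6)
l = 14868 (l = Mul(Add(8, Mul(4, 61)), 59) = Mul(Add(8, 244), 59) = Mul(252, 59) = 14868)
Mul(Add(l, G), Add(Function('J')(649), -14655)) = Mul(Add(14868, Rational(-1, 407786)), Add(649, -14655)) = Mul(Rational(6062962247, 407786), -14006) = Rational(-42458924615741, 203893)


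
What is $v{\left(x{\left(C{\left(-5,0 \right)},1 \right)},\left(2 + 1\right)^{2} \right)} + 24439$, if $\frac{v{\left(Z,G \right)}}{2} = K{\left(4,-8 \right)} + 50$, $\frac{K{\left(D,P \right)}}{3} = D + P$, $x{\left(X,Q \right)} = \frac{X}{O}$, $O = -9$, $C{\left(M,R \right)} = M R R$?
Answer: $24515$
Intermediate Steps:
$C{\left(M,R \right)} = M R^{2}$
$x{\left(X,Q \right)} = - \frac{X}{9}$ ($x{\left(X,Q \right)} = \frac{X}{-9} = X \left(- \frac{1}{9}\right) = - \frac{X}{9}$)
$K{\left(D,P \right)} = 3 D + 3 P$ ($K{\left(D,P \right)} = 3 \left(D + P\right) = 3 D + 3 P$)
$v{\left(Z,G \right)} = 76$ ($v{\left(Z,G \right)} = 2 \left(\left(3 \cdot 4 + 3 \left(-8\right)\right) + 50\right) = 2 \left(\left(12 - 24\right) + 50\right) = 2 \left(-12 + 50\right) = 2 \cdot 38 = 76$)
$v{\left(x{\left(C{\left(-5,0 \right)},1 \right)},\left(2 + 1\right)^{2} \right)} + 24439 = 76 + 24439 = 24515$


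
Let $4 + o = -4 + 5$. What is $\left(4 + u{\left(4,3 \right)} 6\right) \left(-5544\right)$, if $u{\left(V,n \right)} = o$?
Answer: $77616$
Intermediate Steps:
$o = -3$ ($o = -4 + \left(-4 + 5\right) = -4 + 1 = -3$)
$u{\left(V,n \right)} = -3$
$\left(4 + u{\left(4,3 \right)} 6\right) \left(-5544\right) = \left(4 - 18\right) \left(-5544\right) = \left(-14\right) \left(-5544\right) = 77616$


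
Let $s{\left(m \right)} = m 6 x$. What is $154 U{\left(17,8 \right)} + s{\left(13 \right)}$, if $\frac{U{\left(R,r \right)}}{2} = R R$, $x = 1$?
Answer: $89090$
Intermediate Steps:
$s{\left(m \right)} = 6 m$ ($s{\left(m \right)} = m 6 \cdot 1 = 6 m 1 = 6 m$)
$U{\left(R,r \right)} = 2 R^{2}$ ($U{\left(R,r \right)} = 2 R R = 2 R^{2}$)
$154 U{\left(17,8 \right)} + s{\left(13 \right)} = 154 \cdot 2 \cdot 17^{2} + 6 \cdot 13 = 154 \cdot 2 \cdot 289 + 78 = 154 \cdot 578 + 78 = 89012 + 78 = 89090$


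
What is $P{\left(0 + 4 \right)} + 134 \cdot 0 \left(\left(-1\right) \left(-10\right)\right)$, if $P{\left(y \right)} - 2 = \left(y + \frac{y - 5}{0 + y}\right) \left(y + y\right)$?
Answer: $32$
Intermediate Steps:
$P{\left(y \right)} = 2 + 2 y \left(y + \frac{-5 + y}{y}\right)$ ($P{\left(y \right)} = 2 + \left(y + \frac{y - 5}{0 + y}\right) \left(y + y\right) = 2 + \left(y + \frac{-5 + y}{y}\right) 2 y = 2 + 2 y \left(y + \frac{-5 + y}{y}\right)$)
$P{\left(0 + 4 \right)} + 134 \cdot 0 \left(\left(-1\right) \left(-10\right)\right) = \left(-8 + 2 \left(0 + 4\right) + 2 \left(0 + 4\right)^{2}\right) + 134 \cdot 0 \left(\left(-1\right) \left(-10\right)\right) = \left(-8 + 2 \cdot 4 + 2 \cdot 4^{2}\right) + 134 \cdot 0 \cdot 10 = \left(-8 + 8 + 2 \cdot 16\right) + 134 \cdot 0 = \left(-8 + 8 + 32\right) + 0 = 32 + 0 = 32$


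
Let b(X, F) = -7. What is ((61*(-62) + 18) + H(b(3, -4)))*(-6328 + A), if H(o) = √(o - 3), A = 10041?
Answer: -13975732 + 3713*I*√10 ≈ -1.3976e+7 + 11742.0*I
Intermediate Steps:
H(o) = √(-3 + o)
((61*(-62) + 18) + H(b(3, -4)))*(-6328 + A) = ((61*(-62) + 18) + √(-3 - 7))*(-6328 + 10041) = ((-3782 + 18) + √(-10))*3713 = (-3764 + I*√10)*3713 = -13975732 + 3713*I*√10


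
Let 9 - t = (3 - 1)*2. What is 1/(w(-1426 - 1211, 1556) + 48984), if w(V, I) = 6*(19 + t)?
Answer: 1/49128 ≈ 2.0355e-5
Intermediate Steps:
t = 5 (t = 9 - (3 - 1)*2 = 9 - 2*2 = 9 - 1*4 = 9 - 4 = 5)
w(V, I) = 144 (w(V, I) = 6*(19 + 5) = 6*24 = 144)
1/(w(-1426 - 1211, 1556) + 48984) = 1/(144 + 48984) = 1/49128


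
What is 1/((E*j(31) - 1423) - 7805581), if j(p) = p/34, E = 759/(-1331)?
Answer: -4114/32118016595 ≈ -1.2809e-7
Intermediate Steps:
E = -69/121 (E = 759*(-1/1331) = -69/121 ≈ -0.57025)
j(p) = p/34 (j(p) = p*(1/34) = p/34)
1/((E*j(31) - 1423) - 7805581) = 1/((-69*31/4114 - 1423) - 7805581) = 1/((-69/121*31/34 - 1423) - 7805581) = 1/((-2139/4114 - 1423) - 7805581) = 1/(-5856361/4114 - 7805581) = 1/(-32118016595/4114) = -4114/32118016595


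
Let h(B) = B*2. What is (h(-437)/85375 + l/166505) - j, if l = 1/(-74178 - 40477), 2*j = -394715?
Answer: 25733247349682426257/130389008193250 ≈ 1.9736e+5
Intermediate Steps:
j = -394715/2 (j = (½)*(-394715) = -394715/2 ≈ -1.9736e+5)
h(B) = 2*B
l = -1/114655 (l = 1/(-114655) = -1/114655 ≈ -8.7218e-6)
(h(-437)/85375 + l/166505) - j = ((2*(-437))/85375 - 1/114655/166505) - 1*(-394715/2) = (-874*1/85375 - 1/114655*1/166505) + 394715/2 = (-874/85375 - 1/19090630775) + 394715/2 = -667408455309/65194504096625 + 394715/2 = 25733247349682426257/130389008193250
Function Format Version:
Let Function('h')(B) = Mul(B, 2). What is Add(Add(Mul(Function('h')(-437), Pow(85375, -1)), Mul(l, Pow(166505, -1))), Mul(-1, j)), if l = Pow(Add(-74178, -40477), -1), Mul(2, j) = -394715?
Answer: Rational(25733247349682426257, 130389008193250) ≈ 1.9736e+5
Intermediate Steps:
j = Rational(-394715, 2) (j = Mul(Rational(1, 2), -394715) = Rational(-394715, 2) ≈ -1.9736e+5)
Function('h')(B) = Mul(2, B)
l = Rational(-1, 114655) (l = Pow(-114655, -1) = Rational(-1, 114655) ≈ -8.7218e-6)
Add(Add(Mul(Function('h')(-437), Pow(85375, -1)), Mul(l, Pow(166505, -1))), Mul(-1, j)) = Add(Add(Mul(Mul(2, -437), Pow(85375, -1)), Mul(Rational(-1, 114655), Pow(166505, -1))), Mul(-1, Rational(-394715, 2))) = Add(Add(Mul(-874, Rational(1, 85375)), Mul(Rational(-1, 114655), Rational(1, 166505))), Rational(394715, 2)) = Add(Add(Rational(-874, 85375), Rational(-1, 19090630775)), Rational(394715, 2)) = Add(Rational(-667408455309, 65194504096625), Rational(394715, 2)) = Rational(25733247349682426257, 130389008193250)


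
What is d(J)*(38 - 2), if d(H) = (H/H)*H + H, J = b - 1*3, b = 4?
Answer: 72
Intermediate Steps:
J = 1 (J = 4 - 1*3 = 4 - 3 = 1)
d(H) = 2*H (d(H) = 1*H + H = H + H = 2*H)
d(J)*(38 - 2) = (2*1)*(38 - 2) = 2*36 = 72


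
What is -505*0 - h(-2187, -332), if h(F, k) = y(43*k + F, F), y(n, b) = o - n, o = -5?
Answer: -16458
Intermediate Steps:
y(n, b) = -5 - n
h(F, k) = -5 - F - 43*k (h(F, k) = -5 - (43*k + F) = -5 - (F + 43*k) = -5 + (-F - 43*k) = -5 - F - 43*k)
-505*0 - h(-2187, -332) = -505*0 - (-5 - 1*(-2187) - 43*(-332)) = 0 - (-5 + 2187 + 14276) = 0 - 1*16458 = 0 - 16458 = -16458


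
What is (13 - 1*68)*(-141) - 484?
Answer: 7271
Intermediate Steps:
(13 - 1*68)*(-141) - 484 = (13 - 68)*(-141) - 484 = -55*(-141) - 484 = 7755 - 484 = 7271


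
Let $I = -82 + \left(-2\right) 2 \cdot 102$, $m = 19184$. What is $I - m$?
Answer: $-19674$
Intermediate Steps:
$I = -490$ ($I = -82 - 408 = -490$)
$I - m = -490 - 19184 = -19674$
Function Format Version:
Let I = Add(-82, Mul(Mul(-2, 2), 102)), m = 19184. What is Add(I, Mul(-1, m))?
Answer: -19674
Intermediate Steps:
I = -490 (I = Add(-82, Mul(-4, 102)) = Add(-82, -408) = -490)
Add(I, Mul(-1, m)) = Add(-490, Mul(-1, 19184)) = Add(-490, -19184) = -19674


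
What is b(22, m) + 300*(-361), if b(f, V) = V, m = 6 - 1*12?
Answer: -108306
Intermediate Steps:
m = -6 (m = 6 - 12 = -6)
b(22, m) + 300*(-361) = -6 + 300*(-361) = -6 - 108300 = -108306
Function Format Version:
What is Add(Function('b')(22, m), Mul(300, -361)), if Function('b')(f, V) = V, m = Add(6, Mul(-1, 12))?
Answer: -108306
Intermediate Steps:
m = -6 (m = Add(6, -12) = -6)
Add(Function('b')(22, m), Mul(300, -361)) = Add(-6, Mul(300, -361)) = Add(-6, -108300) = -108306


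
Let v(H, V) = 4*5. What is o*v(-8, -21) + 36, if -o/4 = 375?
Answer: -29964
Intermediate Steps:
o = -1500 (o = -4*375 = -1500)
v(H, V) = 20
o*v(-8, -21) + 36 = -1500*20 + 36 = -30000 + 36 = -29964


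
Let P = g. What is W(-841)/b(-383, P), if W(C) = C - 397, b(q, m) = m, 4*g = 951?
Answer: -4952/951 ≈ -5.2072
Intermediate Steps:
g = 951/4 (g = (¼)*951 = 951/4 ≈ 237.75)
P = 951/4 ≈ 237.75
W(C) = -397 + C
W(-841)/b(-383, P) = (-397 - 841)/(951/4) = -1238*4/951 = -4952/951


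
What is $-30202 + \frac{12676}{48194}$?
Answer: $- \frac{727771256}{24097} \approx -30202.0$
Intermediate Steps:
$-30202 + \frac{12676}{48194} = -30202 + 12676 \cdot \frac{1}{48194} = -30202 + \frac{6338}{24097} = - \frac{727771256}{24097}$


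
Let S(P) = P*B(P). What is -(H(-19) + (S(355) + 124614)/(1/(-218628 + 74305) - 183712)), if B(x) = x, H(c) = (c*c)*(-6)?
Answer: 57465208844579/26513866977 ≈ 2167.4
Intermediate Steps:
H(c) = -6*c**2 (H(c) = c**2*(-6) = -6*c**2)
S(P) = P**2 (S(P) = P*P = P**2)
-(H(-19) + (S(355) + 124614)/(1/(-218628 + 74305) - 183712)) = -(-6*(-19)**2 + (355**2 + 124614)/(1/(-218628 + 74305) - 183712)) = -(-6*361 + (126025 + 124614)/(1/(-144323) - 183712)) = -(-2166 + 250639/(-1/144323 - 183712)) = -(-2166 + 250639/(-26513866977/144323)) = -(-2166 + 250639*(-144323/26513866977)) = -(-2166 - 36172972397/26513866977) = -1*(-57465208844579/26513866977) = 57465208844579/26513866977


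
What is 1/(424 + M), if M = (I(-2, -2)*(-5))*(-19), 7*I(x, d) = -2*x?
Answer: 7/3348 ≈ 0.0020908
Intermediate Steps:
I(x, d) = -2*x/7 (I(x, d) = (-2*x)/7 = -2*x/7)
M = 380/7 (M = (-2/7*(-2)*(-5))*(-19) = ((4/7)*(-5))*(-19) = -20/7*(-19) = 380/7 ≈ 54.286)
1/(424 + M) = 1/(424 + 380/7) = 1/(3348/7) = 7/3348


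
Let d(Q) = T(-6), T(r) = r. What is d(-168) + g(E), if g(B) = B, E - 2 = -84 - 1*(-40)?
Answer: -48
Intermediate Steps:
d(Q) = -6
E = -42 (E = 2 + (-84 - 1*(-40)) = 2 + (-84 + 40) = 2 - 44 = -42)
d(-168) + g(E) = -6 - 42 = -48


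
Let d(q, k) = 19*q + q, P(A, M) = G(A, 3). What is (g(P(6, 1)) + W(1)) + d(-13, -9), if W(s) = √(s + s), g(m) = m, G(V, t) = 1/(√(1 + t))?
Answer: -519/2 + √2 ≈ -258.09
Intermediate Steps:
G(V, t) = (1 + t)^(-½)
P(A, M) = ½ (P(A, M) = (1 + 3)^(-½) = 4^(-½) = ½)
d(q, k) = 20*q
W(s) = √2*√s (W(s) = √(2*s) = √2*√s)
(g(P(6, 1)) + W(1)) + d(-13, -9) = (½ + √2*√1) + 20*(-13) = (½ + √2*1) - 260 = (½ + √2) - 260 = -519/2 + √2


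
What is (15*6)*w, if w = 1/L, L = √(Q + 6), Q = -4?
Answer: 45*√2 ≈ 63.640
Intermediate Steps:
L = √2 (L = √(-4 + 6) = √2 ≈ 1.4142)
w = √2/2 (w = 1/(√2) = √2/2 ≈ 0.70711)
(15*6)*w = (15*6)*(√2/2) = 90*(√2/2) = 45*√2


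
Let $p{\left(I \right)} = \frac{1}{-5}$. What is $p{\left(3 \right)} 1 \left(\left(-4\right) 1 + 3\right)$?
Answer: $\frac{1}{5} \approx 0.2$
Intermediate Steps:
$p{\left(I \right)} = - \frac{1}{5}$
$p{\left(3 \right)} 1 \left(\left(-4\right) 1 + 3\right) = \left(- \frac{1}{5}\right) 1 \left(\left(-4\right) 1 + 3\right) = - \frac{-4 + 3}{5} = \left(- \frac{1}{5}\right) \left(-1\right) = \frac{1}{5}$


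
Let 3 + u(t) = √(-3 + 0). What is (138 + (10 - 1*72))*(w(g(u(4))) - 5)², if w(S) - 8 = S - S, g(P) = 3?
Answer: 684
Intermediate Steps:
u(t) = -3 + I*√3 (u(t) = -3 + √(-3 + 0) = -3 + √(-3) = -3 + I*√3)
w(S) = 8 (w(S) = 8 + (S - S) = 8 + 0 = 8)
(138 + (10 - 1*72))*(w(g(u(4))) - 5)² = (138 + (10 - 1*72))*(8 - 5)² = (138 + (10 - 72))*3² = (138 - 62)*9 = 76*9 = 684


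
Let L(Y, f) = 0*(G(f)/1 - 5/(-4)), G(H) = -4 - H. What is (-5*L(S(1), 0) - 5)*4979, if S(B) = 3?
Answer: -24895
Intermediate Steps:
L(Y, f) = 0 (L(Y, f) = 0*((-4 - f)/1 - 5/(-4)) = 0*((-4 - f)*1 - 5*(-¼)) = 0*((-4 - f) + 5/4) = 0*(-11/4 - f) = 0)
(-5*L(S(1), 0) - 5)*4979 = (-5*0 - 5)*4979 = (0 - 5)*4979 = -5*4979 = -24895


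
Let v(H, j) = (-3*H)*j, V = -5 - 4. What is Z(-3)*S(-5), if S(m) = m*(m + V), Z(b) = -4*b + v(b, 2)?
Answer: 2100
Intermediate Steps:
V = -9
v(H, j) = -3*H*j
Z(b) = -10*b (Z(b) = -4*b - 3*b*2 = -4*b - 6*b = -10*b)
S(m) = m*(-9 + m) (S(m) = m*(m - 9) = m*(-9 + m))
Z(-3)*S(-5) = (-10*(-3))*(-5*(-9 - 5)) = 30*(-5*(-14)) = 30*70 = 2100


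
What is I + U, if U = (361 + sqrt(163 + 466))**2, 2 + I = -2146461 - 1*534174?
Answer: -2549687 + 722*sqrt(629) ≈ -2.5316e+6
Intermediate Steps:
I = -2680637 (I = -2 + (-2146461 - 1*534174) = -2 + (-2146461 - 534174) = -2 - 2680635 = -2680637)
U = (361 + sqrt(629))**2 ≈ 1.4906e+5
I + U = -2680637 + (361 + sqrt(629))**2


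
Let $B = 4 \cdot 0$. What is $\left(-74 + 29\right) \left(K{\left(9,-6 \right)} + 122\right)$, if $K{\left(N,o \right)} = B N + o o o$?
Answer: $4230$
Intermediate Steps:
$B = 0$
$K{\left(N,o \right)} = o^{3}$ ($K{\left(N,o \right)} = 0 N + o o o = 0 + o^{2} o = 0 + o^{3} = o^{3}$)
$\left(-74 + 29\right) \left(K{\left(9,-6 \right)} + 122\right) = \left(-74 + 29\right) \left(\left(-6\right)^{3} + 122\right) = - 45 \left(-216 + 122\right) = \left(-45\right) \left(-94\right) = 4230$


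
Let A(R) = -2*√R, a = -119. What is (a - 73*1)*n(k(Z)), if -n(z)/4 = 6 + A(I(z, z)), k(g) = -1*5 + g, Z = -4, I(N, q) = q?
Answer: 4608 - 4608*I ≈ 4608.0 - 4608.0*I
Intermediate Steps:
k(g) = -5 + g
n(z) = -24 + 8*√z (n(z) = -4*(6 - 2*√z) = -24 + 8*√z)
(a - 73*1)*n(k(Z)) = (-119 - 73*1)*(-24 + 8*√(-5 - 4)) = (-119 - 73)*(-24 + 8*√(-9)) = -192*(-24 + 8*(3*I)) = -192*(-24 + 24*I) = 4608 - 4608*I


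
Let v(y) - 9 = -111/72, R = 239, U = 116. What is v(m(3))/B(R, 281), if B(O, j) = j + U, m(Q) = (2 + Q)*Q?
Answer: 179/9528 ≈ 0.018787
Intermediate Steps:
m(Q) = Q*(2 + Q)
B(O, j) = 116 + j (B(O, j) = j + 116 = 116 + j)
v(y) = 179/24 (v(y) = 9 - 111/72 = 9 - 111*1/72 = 9 - 37/24 = 179/24)
v(m(3))/B(R, 281) = 179/(24*(116 + 281)) = (179/24)/397 = (179/24)*(1/397) = 179/9528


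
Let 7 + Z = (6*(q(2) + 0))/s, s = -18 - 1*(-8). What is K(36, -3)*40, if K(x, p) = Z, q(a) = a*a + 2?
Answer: -424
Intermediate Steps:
s = -10 (s = -18 + 8 = -10)
q(a) = 2 + a**2 (q(a) = a**2 + 2 = 2 + a**2)
Z = -53/5 (Z = -7 + (6*((2 + 2**2) + 0))/(-10) = -7 + (6*((2 + 4) + 0))*(-1/10) = -7 + (6*(6 + 0))*(-1/10) = -7 + (6*6)*(-1/10) = -7 + 36*(-1/10) = -7 - 18/5 = -53/5 ≈ -10.600)
K(x, p) = -53/5
K(36, -3)*40 = -53/5*40 = -424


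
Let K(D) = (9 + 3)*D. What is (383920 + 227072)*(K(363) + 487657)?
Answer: 300616006896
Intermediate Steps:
K(D) = 12*D
(383920 + 227072)*(K(363) + 487657) = (383920 + 227072)*(12*363 + 487657) = 610992*(4356 + 487657) = 610992*492013 = 300616006896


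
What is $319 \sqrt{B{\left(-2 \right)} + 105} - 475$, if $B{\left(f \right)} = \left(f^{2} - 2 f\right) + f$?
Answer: $-475 + 319 \sqrt{111} \approx 2885.9$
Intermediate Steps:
$B{\left(f \right)} = f^{2} - f$
$319 \sqrt{B{\left(-2 \right)} + 105} - 475 = 319 \sqrt{- 2 \left(-1 - 2\right) + 105} - 475 = 319 \sqrt{\left(-2\right) \left(-3\right) + 105} - 475 = 319 \sqrt{6 + 105} - 475 = 319 \sqrt{111} - 475 = -475 + 319 \sqrt{111}$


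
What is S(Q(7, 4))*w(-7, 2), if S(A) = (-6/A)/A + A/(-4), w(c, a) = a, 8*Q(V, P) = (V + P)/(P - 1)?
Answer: -333107/5808 ≈ -57.353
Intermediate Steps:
Q(V, P) = (P + V)/(8*(-1 + P)) (Q(V, P) = ((V + P)/(P - 1))/8 = ((P + V)/(-1 + P))/8 = (P + V)/(8*(-1 + P)))
S(A) = -6/A² - A/4 (S(A) = -6/A² + A*(-¼) = -6/A² - A/4)
S(Q(7, 4))*w(-7, 2) = (-6*64*(-1 + 4)²/(4 + 7)² - (4 + 7)/(32*(-1 + 4)))*2 = (-6/((⅛)*11/3)² - 11/(32*3))*2 = (-6/((⅛)*(⅓)*11)² - 11/(32*3))*2 = (-6/(11/24)² - ¼*11/24)*2 = (-6*576/121 - 11/96)*2 = (-3456/121 - 11/96)*2 = -333107/11616*2 = -333107/5808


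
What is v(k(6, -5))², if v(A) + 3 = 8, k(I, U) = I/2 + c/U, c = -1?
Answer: 25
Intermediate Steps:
k(I, U) = I/2 - 1/U
v(A) = 5 (v(A) = -3 + 8 = 5)
v(k(6, -5))² = 5² = 25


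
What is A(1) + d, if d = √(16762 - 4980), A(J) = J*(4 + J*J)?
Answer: 5 + √11782 ≈ 113.54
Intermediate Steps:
A(J) = J*(4 + J²)
d = √11782 ≈ 108.54
A(1) + d = 1*(4 + 1²) + √11782 = 1*(4 + 1) + √11782 = 1*5 + √11782 = 5 + √11782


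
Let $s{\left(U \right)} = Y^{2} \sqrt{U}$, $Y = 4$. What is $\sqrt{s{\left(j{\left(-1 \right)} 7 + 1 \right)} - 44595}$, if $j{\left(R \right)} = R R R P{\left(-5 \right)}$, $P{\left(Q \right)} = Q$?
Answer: $i \sqrt{44499} \approx 210.95 i$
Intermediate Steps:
$j{\left(R \right)} = - 5 R^{3}$ ($j{\left(R \right)} = R R R \left(-5\right) = R^{2} R \left(-5\right) = R^{3} \left(-5\right) = - 5 R^{3}$)
$s{\left(U \right)} = 16 \sqrt{U}$ ($s{\left(U \right)} = 4^{2} \sqrt{U} = 16 \sqrt{U}$)
$\sqrt{s{\left(j{\left(-1 \right)} 7 + 1 \right)} - 44595} = \sqrt{16 \sqrt{- 5 \left(-1\right)^{3} \cdot 7 + 1} - 44595} = \sqrt{16 \sqrt{\left(-5\right) \left(-1\right) 7 + 1} - 44595} = \sqrt{16 \sqrt{5 \cdot 7 + 1} - 44595} = \sqrt{16 \sqrt{35 + 1} - 44595} = \sqrt{16 \sqrt{36} - 44595} = \sqrt{16 \cdot 6 - 44595} = \sqrt{96 - 44595} = \sqrt{-44499} = i \sqrt{44499}$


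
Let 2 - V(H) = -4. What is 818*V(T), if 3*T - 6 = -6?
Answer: 4908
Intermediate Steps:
T = 0 (T = 2 + (⅓)*(-6) = 2 - 2 = 0)
V(H) = 6 (V(H) = 2 - 1*(-4) = 2 + 4 = 6)
818*V(T) = 818*6 = 4908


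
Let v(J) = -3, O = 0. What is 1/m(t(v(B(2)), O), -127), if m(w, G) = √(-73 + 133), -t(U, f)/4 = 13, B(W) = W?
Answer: √15/30 ≈ 0.12910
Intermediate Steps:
t(U, f) = -52 (t(U, f) = -4*13 = -52)
m(w, G) = 2*√15 (m(w, G) = √60 = 2*√15)
1/m(t(v(B(2)), O), -127) = 1/(2*√15) = √15/30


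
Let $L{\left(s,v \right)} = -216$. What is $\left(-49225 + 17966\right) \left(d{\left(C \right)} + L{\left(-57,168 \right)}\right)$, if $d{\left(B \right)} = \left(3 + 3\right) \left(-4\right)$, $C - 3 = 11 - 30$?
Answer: $7502160$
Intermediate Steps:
$C = -16$ ($C = 3 + \left(11 - 30\right) = 3 - 19 = -16$)
$d{\left(B \right)} = -24$ ($d{\left(B \right)} = 6 \left(-4\right) = -24$)
$\left(-49225 + 17966\right) \left(d{\left(C \right)} + L{\left(-57,168 \right)}\right) = \left(-49225 + 17966\right) \left(-24 - 216\right) = \left(-31259\right) \left(-240\right) = 7502160$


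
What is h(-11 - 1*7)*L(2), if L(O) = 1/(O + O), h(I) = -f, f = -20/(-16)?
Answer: -5/16 ≈ -0.31250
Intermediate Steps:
f = 5/4 (f = -20*(-1/16) = 5/4 ≈ 1.2500)
h(I) = -5/4 (h(I) = -1*5/4 = -5/4)
L(O) = 1/(2*O)
h(-11 - 1*7)*L(2) = -5/(8*2) = -5/4*¼ = -5/16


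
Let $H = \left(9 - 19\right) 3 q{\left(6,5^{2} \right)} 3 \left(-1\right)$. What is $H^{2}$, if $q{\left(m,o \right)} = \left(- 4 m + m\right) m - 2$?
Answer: $98010000$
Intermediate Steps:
$q{\left(m,o \right)} = -2 - 3 m^{2}$ ($q{\left(m,o \right)} = - 3 m m - 2 = - 3 m^{2} - 2 = -2 - 3 m^{2}$)
$H = -9900$ ($H = \left(9 - 19\right) 3 \left(-2 - 3 \cdot 6^{2}\right) 3 \left(-1\right) = - 10 \cdot 3 \left(-2 - 108\right) \left(-3\right) = - 10 \cdot 3 \left(-110\right) \left(-3\right) = - 10 \left(\left(-330\right) \left(-3\right)\right) = \left(-10\right) 990 = -9900$)
$H^{2} = \left(-9900\right)^{2} = 98010000$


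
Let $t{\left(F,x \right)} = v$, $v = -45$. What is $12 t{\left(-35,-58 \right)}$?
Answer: $-540$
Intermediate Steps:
$t{\left(F,x \right)} = -45$
$12 t{\left(-35,-58 \right)} = 12 \left(-45\right) = -540$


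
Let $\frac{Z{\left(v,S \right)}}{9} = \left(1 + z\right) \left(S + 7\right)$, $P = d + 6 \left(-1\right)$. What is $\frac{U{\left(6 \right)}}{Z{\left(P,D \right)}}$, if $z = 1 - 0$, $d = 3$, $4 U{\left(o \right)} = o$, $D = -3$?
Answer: $\frac{1}{48} \approx 0.020833$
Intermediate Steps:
$U{\left(o \right)} = \frac{o}{4}$
$z = 1$ ($z = 1 + 0 = 1$)
$P = -3$ ($P = 3 + 6 \left(-1\right) = 3 - 6 = -3$)
$Z{\left(v,S \right)} = 126 + 18 S$ ($Z{\left(v,S \right)} = 9 \left(1 + 1\right) \left(S + 7\right) = 9 \cdot 2 \left(7 + S\right) = 9 \left(14 + 2 S\right) = 126 + 18 S$)
$\frac{U{\left(6 \right)}}{Z{\left(P,D \right)}} = \frac{\frac{1}{4} \cdot 6}{126 + 18 \left(-3\right)} = \frac{3}{2 \left(126 - 54\right)} = \frac{3}{2 \cdot 72} = \frac{3}{2} \cdot \frac{1}{72} = \frac{1}{48}$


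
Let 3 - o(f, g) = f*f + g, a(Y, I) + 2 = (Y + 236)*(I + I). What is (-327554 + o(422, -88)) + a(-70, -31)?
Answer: -515841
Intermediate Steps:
a(Y, I) = -2 + 2*I*(236 + Y) (a(Y, I) = -2 + (Y + 236)*(I + I) = -2 + (236 + Y)*(2*I) = -2 + 2*I*(236 + Y))
o(f, g) = 3 - g - f² (o(f, g) = 3 - (f*f + g) = 3 - (f² + g) = 3 - (g + f²) = 3 + (-g - f²) = 3 - g - f²)
(-327554 + o(422, -88)) + a(-70, -31) = (-327554 + (3 - 1*(-88) - 1*422²)) + (-2 + 472*(-31) + 2*(-31)*(-70)) = (-327554 + (3 + 88 - 1*178084)) + (-2 - 14632 + 4340) = (-327554 + (3 + 88 - 178084)) - 10294 = (-327554 - 177993) - 10294 = -505547 - 10294 = -515841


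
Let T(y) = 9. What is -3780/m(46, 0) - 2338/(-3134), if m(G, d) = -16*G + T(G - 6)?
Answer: 6773123/1139209 ≈ 5.9455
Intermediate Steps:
m(G, d) = 9 - 16*G (m(G, d) = -16*G + 9 = 9 - 16*G)
-3780/m(46, 0) - 2338/(-3134) = -3780/(9 - 16*46) - 2338/(-3134) = -3780/(9 - 736) - 2338*(-1/3134) = -3780/(-727) + 1169/1567 = -3780*(-1/727) + 1169/1567 = 3780/727 + 1169/1567 = 6773123/1139209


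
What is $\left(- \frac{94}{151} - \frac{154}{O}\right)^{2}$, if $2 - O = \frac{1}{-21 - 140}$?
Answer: $\frac{14245008353536}{2378805529} \approx 5988.3$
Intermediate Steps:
$O = \frac{323}{161}$ ($O = 2 - \frac{1}{-21 - 140} = 2 - \frac{1}{-161} = 2 - - \frac{1}{161} = 2 + \frac{1}{161} = \frac{323}{161} \approx 2.0062$)
$\left(- \frac{94}{151} - \frac{154}{O}\right)^{2} = \left(- \frac{94}{151} - \frac{154}{\frac{323}{161}}\right)^{2} = \left(\left(-94\right) \frac{1}{151} - \frac{24794}{323}\right)^{2} = \left(- \frac{94}{151} - \frac{24794}{323}\right)^{2} = \left(- \frac{3774256}{48773}\right)^{2} = \frac{14245008353536}{2378805529}$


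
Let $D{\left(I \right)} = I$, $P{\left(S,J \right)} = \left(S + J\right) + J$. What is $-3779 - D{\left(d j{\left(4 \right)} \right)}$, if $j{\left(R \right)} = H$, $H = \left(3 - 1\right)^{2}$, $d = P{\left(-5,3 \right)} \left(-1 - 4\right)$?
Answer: $-3759$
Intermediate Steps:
$P{\left(S,J \right)} = S + 2 J$ ($P{\left(S,J \right)} = \left(J + S\right) + J = S + 2 J$)
$d = -5$ ($d = \left(-5 + 2 \cdot 3\right) \left(-1 - 4\right) = \left(-5 + 6\right) \left(-5\right) = 1 \left(-5\right) = -5$)
$H = 4$ ($H = 2^{2} = 4$)
$j{\left(R \right)} = 4$
$-3779 - D{\left(d j{\left(4 \right)} \right)} = -3779 - \left(-5\right) 4 = -3779 - -20 = -3779 + 20 = -3759$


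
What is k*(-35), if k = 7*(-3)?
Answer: 735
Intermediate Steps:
k = -21
k*(-35) = -21*(-35) = 735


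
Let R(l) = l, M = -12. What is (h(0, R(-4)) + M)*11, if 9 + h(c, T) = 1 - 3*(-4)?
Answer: -88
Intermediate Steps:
h(c, T) = 4 (h(c, T) = -9 + (1 - 3*(-4)) = -9 + (1 + 12) = -9 + 13 = 4)
(h(0, R(-4)) + M)*11 = (4 - 12)*11 = -8*11 = -88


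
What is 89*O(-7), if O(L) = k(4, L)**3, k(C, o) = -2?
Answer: -712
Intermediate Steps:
O(L) = -8 (O(L) = (-2)**3 = -8)
89*O(-7) = 89*(-8) = -712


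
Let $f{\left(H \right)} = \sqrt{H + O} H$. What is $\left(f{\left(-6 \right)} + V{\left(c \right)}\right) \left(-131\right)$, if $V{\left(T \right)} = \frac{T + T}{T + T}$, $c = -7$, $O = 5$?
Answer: $-131 + 786 i \approx -131.0 + 786.0 i$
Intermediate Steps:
$V{\left(T \right)} = 1$ ($V{\left(T \right)} = \frac{2 T}{2 T} = 2 T \frac{1}{2 T} = 1$)
$f{\left(H \right)} = H \sqrt{5 + H}$ ($f{\left(H \right)} = \sqrt{H + 5} H = \sqrt{5 + H} H = H \sqrt{5 + H}$)
$\left(f{\left(-6 \right)} + V{\left(c \right)}\right) \left(-131\right) = \left(- 6 \sqrt{5 - 6} + 1\right) \left(-131\right) = \left(- 6 \sqrt{-1} + 1\right) \left(-131\right) = \left(- 6 i + 1\right) \left(-131\right) = \left(1 - 6 i\right) \left(-131\right) = -131 + 786 i$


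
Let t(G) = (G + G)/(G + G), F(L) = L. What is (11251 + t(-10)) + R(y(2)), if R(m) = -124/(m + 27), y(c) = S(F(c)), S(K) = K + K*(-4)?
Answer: 236168/21 ≈ 11246.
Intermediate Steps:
S(K) = -3*K (S(K) = K - 4*K = -3*K)
y(c) = -3*c
t(G) = 1 (t(G) = (2*G)/((2*G)) = (2*G)*(1/(2*G)) = 1)
R(m) = -124/(27 + m)
(11251 + t(-10)) + R(y(2)) = (11251 + 1) - 124/(27 - 3*2) = 11252 - 124/(27 - 6) = 11252 - 124/21 = 236168/21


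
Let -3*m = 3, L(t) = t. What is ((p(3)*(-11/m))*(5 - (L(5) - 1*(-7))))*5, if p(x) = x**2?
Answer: -3465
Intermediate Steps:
m = -1 (m = -1/3*3 = -1)
((p(3)*(-11/m))*(5 - (L(5) - 1*(-7))))*5 = ((3**2*(-11/(-1)))*(5 - (5 - 1*(-7))))*5 = ((9*(-11*(-1)))*(5 - (5 + 7)))*5 = ((9*11)*(5 - 1*12))*5 = (99*(5 - 12))*5 = (99*(-7))*5 = -693*5 = -3465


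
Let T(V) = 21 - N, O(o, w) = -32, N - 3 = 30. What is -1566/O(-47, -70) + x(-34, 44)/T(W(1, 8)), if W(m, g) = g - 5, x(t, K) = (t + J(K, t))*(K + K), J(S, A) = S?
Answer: -1171/48 ≈ -24.396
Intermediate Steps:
N = 33 (N = 3 + 30 = 33)
x(t, K) = 2*K*(K + t) (x(t, K) = (t + K)*(K + K) = (K + t)*(2*K) = 2*K*(K + t))
W(m, g) = -5 + g
T(V) = -12 (T(V) = 21 - 1*33 = 21 - 33 = -12)
-1566/O(-47, -70) + x(-34, 44)/T(W(1, 8)) = -1566/(-32) + (2*44*(44 - 34))/(-12) = -1566*(-1/32) + (2*44*10)*(-1/12) = 783/16 + 880*(-1/12) = 783/16 - 220/3 = -1171/48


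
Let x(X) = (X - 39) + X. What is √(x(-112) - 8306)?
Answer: I*√8569 ≈ 92.569*I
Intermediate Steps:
x(X) = -39 + 2*X (x(X) = (-39 + X) + X = -39 + 2*X)
√(x(-112) - 8306) = √((-39 + 2*(-112)) - 8306) = √((-39 - 224) - 8306) = √(-263 - 8306) = √(-8569) = I*√8569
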